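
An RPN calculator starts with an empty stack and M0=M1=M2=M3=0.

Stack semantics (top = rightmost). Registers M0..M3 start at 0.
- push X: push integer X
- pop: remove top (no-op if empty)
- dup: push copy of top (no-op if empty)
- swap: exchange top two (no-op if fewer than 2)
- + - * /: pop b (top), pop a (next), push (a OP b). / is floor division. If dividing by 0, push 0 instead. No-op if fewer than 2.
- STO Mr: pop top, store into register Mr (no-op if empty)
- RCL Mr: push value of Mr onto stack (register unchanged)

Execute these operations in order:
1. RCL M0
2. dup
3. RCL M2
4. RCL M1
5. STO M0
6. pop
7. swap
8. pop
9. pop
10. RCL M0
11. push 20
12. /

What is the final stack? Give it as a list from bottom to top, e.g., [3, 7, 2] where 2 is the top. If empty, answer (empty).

Answer: [0]

Derivation:
After op 1 (RCL M0): stack=[0] mem=[0,0,0,0]
After op 2 (dup): stack=[0,0] mem=[0,0,0,0]
After op 3 (RCL M2): stack=[0,0,0] mem=[0,0,0,0]
After op 4 (RCL M1): stack=[0,0,0,0] mem=[0,0,0,0]
After op 5 (STO M0): stack=[0,0,0] mem=[0,0,0,0]
After op 6 (pop): stack=[0,0] mem=[0,0,0,0]
After op 7 (swap): stack=[0,0] mem=[0,0,0,0]
After op 8 (pop): stack=[0] mem=[0,0,0,0]
After op 9 (pop): stack=[empty] mem=[0,0,0,0]
After op 10 (RCL M0): stack=[0] mem=[0,0,0,0]
After op 11 (push 20): stack=[0,20] mem=[0,0,0,0]
After op 12 (/): stack=[0] mem=[0,0,0,0]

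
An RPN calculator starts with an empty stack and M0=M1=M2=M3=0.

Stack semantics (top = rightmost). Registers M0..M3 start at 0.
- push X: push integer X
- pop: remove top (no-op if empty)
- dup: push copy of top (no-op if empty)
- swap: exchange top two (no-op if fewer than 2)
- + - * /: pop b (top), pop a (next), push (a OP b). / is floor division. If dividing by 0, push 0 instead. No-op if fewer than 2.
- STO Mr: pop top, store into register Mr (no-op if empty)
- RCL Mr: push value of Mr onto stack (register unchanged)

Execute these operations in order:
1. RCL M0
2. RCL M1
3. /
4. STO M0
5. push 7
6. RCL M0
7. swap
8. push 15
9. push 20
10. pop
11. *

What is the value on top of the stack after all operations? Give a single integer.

Answer: 105

Derivation:
After op 1 (RCL M0): stack=[0] mem=[0,0,0,0]
After op 2 (RCL M1): stack=[0,0] mem=[0,0,0,0]
After op 3 (/): stack=[0] mem=[0,0,0,0]
After op 4 (STO M0): stack=[empty] mem=[0,0,0,0]
After op 5 (push 7): stack=[7] mem=[0,0,0,0]
After op 6 (RCL M0): stack=[7,0] mem=[0,0,0,0]
After op 7 (swap): stack=[0,7] mem=[0,0,0,0]
After op 8 (push 15): stack=[0,7,15] mem=[0,0,0,0]
After op 9 (push 20): stack=[0,7,15,20] mem=[0,0,0,0]
After op 10 (pop): stack=[0,7,15] mem=[0,0,0,0]
After op 11 (*): stack=[0,105] mem=[0,0,0,0]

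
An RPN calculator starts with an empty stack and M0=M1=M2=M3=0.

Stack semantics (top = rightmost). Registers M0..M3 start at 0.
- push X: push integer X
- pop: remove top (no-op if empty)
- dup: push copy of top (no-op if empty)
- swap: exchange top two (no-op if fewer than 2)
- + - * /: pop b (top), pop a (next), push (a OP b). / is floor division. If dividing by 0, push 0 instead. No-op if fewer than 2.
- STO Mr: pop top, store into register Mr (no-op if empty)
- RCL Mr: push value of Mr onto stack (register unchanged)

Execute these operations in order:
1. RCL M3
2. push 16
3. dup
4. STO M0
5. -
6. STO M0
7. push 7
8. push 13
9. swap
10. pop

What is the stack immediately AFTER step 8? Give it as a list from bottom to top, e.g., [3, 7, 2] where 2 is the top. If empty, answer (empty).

After op 1 (RCL M3): stack=[0] mem=[0,0,0,0]
After op 2 (push 16): stack=[0,16] mem=[0,0,0,0]
After op 3 (dup): stack=[0,16,16] mem=[0,0,0,0]
After op 4 (STO M0): stack=[0,16] mem=[16,0,0,0]
After op 5 (-): stack=[-16] mem=[16,0,0,0]
After op 6 (STO M0): stack=[empty] mem=[-16,0,0,0]
After op 7 (push 7): stack=[7] mem=[-16,0,0,0]
After op 8 (push 13): stack=[7,13] mem=[-16,0,0,0]

[7, 13]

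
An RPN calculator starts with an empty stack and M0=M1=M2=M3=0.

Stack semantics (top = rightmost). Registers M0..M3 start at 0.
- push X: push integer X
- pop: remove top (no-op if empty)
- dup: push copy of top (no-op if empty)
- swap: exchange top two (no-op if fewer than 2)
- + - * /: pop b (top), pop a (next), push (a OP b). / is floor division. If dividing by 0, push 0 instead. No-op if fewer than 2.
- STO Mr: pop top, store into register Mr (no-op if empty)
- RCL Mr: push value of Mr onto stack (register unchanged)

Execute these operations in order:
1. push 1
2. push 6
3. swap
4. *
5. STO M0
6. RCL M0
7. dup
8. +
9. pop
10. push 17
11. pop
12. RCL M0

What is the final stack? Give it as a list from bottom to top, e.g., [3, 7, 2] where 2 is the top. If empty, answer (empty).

After op 1 (push 1): stack=[1] mem=[0,0,0,0]
After op 2 (push 6): stack=[1,6] mem=[0,0,0,0]
After op 3 (swap): stack=[6,1] mem=[0,0,0,0]
After op 4 (*): stack=[6] mem=[0,0,0,0]
After op 5 (STO M0): stack=[empty] mem=[6,0,0,0]
After op 6 (RCL M0): stack=[6] mem=[6,0,0,0]
After op 7 (dup): stack=[6,6] mem=[6,0,0,0]
After op 8 (+): stack=[12] mem=[6,0,0,0]
After op 9 (pop): stack=[empty] mem=[6,0,0,0]
After op 10 (push 17): stack=[17] mem=[6,0,0,0]
After op 11 (pop): stack=[empty] mem=[6,0,0,0]
After op 12 (RCL M0): stack=[6] mem=[6,0,0,0]

Answer: [6]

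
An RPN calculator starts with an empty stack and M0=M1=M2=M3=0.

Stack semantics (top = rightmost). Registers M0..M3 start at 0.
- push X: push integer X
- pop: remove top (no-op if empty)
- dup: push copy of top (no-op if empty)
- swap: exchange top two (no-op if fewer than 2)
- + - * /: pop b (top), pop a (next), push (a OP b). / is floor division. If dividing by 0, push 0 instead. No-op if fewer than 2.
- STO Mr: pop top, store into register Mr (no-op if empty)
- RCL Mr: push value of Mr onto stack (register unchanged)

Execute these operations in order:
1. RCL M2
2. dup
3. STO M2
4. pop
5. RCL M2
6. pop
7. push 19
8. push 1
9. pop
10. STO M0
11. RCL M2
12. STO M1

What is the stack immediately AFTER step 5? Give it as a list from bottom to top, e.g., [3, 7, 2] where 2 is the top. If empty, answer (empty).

After op 1 (RCL M2): stack=[0] mem=[0,0,0,0]
After op 2 (dup): stack=[0,0] mem=[0,0,0,0]
After op 3 (STO M2): stack=[0] mem=[0,0,0,0]
After op 4 (pop): stack=[empty] mem=[0,0,0,0]
After op 5 (RCL M2): stack=[0] mem=[0,0,0,0]

[0]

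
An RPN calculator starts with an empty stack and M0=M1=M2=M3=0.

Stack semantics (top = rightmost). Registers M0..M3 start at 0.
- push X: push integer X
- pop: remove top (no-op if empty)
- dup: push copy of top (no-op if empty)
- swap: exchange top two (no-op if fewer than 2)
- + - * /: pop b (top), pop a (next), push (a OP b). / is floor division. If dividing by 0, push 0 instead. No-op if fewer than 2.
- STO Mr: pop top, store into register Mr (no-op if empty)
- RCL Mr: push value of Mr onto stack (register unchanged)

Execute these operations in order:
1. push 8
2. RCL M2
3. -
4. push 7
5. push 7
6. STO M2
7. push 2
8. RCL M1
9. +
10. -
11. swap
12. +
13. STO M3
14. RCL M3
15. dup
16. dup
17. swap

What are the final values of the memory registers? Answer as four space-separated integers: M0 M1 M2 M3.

Answer: 0 0 7 13

Derivation:
After op 1 (push 8): stack=[8] mem=[0,0,0,0]
After op 2 (RCL M2): stack=[8,0] mem=[0,0,0,0]
After op 3 (-): stack=[8] mem=[0,0,0,0]
After op 4 (push 7): stack=[8,7] mem=[0,0,0,0]
After op 5 (push 7): stack=[8,7,7] mem=[0,0,0,0]
After op 6 (STO M2): stack=[8,7] mem=[0,0,7,0]
After op 7 (push 2): stack=[8,7,2] mem=[0,0,7,0]
After op 8 (RCL M1): stack=[8,7,2,0] mem=[0,0,7,0]
After op 9 (+): stack=[8,7,2] mem=[0,0,7,0]
After op 10 (-): stack=[8,5] mem=[0,0,7,0]
After op 11 (swap): stack=[5,8] mem=[0,0,7,0]
After op 12 (+): stack=[13] mem=[0,0,7,0]
After op 13 (STO M3): stack=[empty] mem=[0,0,7,13]
After op 14 (RCL M3): stack=[13] mem=[0,0,7,13]
After op 15 (dup): stack=[13,13] mem=[0,0,7,13]
After op 16 (dup): stack=[13,13,13] mem=[0,0,7,13]
After op 17 (swap): stack=[13,13,13] mem=[0,0,7,13]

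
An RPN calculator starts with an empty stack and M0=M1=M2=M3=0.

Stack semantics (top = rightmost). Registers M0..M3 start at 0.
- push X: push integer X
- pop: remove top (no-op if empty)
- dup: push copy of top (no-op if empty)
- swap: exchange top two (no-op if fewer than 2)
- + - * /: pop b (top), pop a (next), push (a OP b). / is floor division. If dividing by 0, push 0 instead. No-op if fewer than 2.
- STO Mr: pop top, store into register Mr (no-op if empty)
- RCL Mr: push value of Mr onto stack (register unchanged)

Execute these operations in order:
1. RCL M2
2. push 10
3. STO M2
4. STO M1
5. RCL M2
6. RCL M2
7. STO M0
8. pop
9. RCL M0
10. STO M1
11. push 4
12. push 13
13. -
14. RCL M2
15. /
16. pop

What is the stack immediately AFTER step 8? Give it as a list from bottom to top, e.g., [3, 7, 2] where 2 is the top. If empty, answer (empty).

After op 1 (RCL M2): stack=[0] mem=[0,0,0,0]
After op 2 (push 10): stack=[0,10] mem=[0,0,0,0]
After op 3 (STO M2): stack=[0] mem=[0,0,10,0]
After op 4 (STO M1): stack=[empty] mem=[0,0,10,0]
After op 5 (RCL M2): stack=[10] mem=[0,0,10,0]
After op 6 (RCL M2): stack=[10,10] mem=[0,0,10,0]
After op 7 (STO M0): stack=[10] mem=[10,0,10,0]
After op 8 (pop): stack=[empty] mem=[10,0,10,0]

(empty)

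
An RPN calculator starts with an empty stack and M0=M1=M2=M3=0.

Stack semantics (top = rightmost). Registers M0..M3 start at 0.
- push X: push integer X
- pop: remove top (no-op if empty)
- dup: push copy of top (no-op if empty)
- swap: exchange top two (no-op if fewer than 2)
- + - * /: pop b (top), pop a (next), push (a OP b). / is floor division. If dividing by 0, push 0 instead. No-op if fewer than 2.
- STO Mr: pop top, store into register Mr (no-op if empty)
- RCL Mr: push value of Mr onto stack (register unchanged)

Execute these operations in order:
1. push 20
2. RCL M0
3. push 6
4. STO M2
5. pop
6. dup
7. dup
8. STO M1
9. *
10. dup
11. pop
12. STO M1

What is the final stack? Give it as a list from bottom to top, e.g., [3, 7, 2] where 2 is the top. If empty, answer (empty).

Answer: (empty)

Derivation:
After op 1 (push 20): stack=[20] mem=[0,0,0,0]
After op 2 (RCL M0): stack=[20,0] mem=[0,0,0,0]
After op 3 (push 6): stack=[20,0,6] mem=[0,0,0,0]
After op 4 (STO M2): stack=[20,0] mem=[0,0,6,0]
After op 5 (pop): stack=[20] mem=[0,0,6,0]
After op 6 (dup): stack=[20,20] mem=[0,0,6,0]
After op 7 (dup): stack=[20,20,20] mem=[0,0,6,0]
After op 8 (STO M1): stack=[20,20] mem=[0,20,6,0]
After op 9 (*): stack=[400] mem=[0,20,6,0]
After op 10 (dup): stack=[400,400] mem=[0,20,6,0]
After op 11 (pop): stack=[400] mem=[0,20,6,0]
After op 12 (STO M1): stack=[empty] mem=[0,400,6,0]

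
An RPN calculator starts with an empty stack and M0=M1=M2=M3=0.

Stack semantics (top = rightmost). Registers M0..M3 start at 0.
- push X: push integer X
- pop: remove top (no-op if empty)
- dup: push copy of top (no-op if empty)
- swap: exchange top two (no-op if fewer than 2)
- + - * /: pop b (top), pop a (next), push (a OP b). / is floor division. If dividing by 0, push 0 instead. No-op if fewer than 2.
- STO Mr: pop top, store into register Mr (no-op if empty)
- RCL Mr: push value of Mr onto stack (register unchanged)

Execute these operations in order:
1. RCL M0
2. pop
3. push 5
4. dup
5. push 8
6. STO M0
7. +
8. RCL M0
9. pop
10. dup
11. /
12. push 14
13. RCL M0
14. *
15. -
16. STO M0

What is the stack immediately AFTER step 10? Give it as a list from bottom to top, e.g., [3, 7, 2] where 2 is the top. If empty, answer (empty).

After op 1 (RCL M0): stack=[0] mem=[0,0,0,0]
After op 2 (pop): stack=[empty] mem=[0,0,0,0]
After op 3 (push 5): stack=[5] mem=[0,0,0,0]
After op 4 (dup): stack=[5,5] mem=[0,0,0,0]
After op 5 (push 8): stack=[5,5,8] mem=[0,0,0,0]
After op 6 (STO M0): stack=[5,5] mem=[8,0,0,0]
After op 7 (+): stack=[10] mem=[8,0,0,0]
After op 8 (RCL M0): stack=[10,8] mem=[8,0,0,0]
After op 9 (pop): stack=[10] mem=[8,0,0,0]
After op 10 (dup): stack=[10,10] mem=[8,0,0,0]

[10, 10]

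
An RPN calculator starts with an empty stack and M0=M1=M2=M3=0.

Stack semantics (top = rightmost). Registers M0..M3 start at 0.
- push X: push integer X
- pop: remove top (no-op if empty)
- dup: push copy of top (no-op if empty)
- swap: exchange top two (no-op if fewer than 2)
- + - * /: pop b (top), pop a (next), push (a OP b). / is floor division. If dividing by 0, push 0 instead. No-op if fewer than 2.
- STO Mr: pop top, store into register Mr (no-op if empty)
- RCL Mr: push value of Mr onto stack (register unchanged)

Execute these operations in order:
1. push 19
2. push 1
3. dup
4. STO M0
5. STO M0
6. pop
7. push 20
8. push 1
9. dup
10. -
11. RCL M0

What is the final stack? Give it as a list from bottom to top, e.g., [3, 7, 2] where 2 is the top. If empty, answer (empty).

Answer: [20, 0, 1]

Derivation:
After op 1 (push 19): stack=[19] mem=[0,0,0,0]
After op 2 (push 1): stack=[19,1] mem=[0,0,0,0]
After op 3 (dup): stack=[19,1,1] mem=[0,0,0,0]
After op 4 (STO M0): stack=[19,1] mem=[1,0,0,0]
After op 5 (STO M0): stack=[19] mem=[1,0,0,0]
After op 6 (pop): stack=[empty] mem=[1,0,0,0]
After op 7 (push 20): stack=[20] mem=[1,0,0,0]
After op 8 (push 1): stack=[20,1] mem=[1,0,0,0]
After op 9 (dup): stack=[20,1,1] mem=[1,0,0,0]
After op 10 (-): stack=[20,0] mem=[1,0,0,0]
After op 11 (RCL M0): stack=[20,0,1] mem=[1,0,0,0]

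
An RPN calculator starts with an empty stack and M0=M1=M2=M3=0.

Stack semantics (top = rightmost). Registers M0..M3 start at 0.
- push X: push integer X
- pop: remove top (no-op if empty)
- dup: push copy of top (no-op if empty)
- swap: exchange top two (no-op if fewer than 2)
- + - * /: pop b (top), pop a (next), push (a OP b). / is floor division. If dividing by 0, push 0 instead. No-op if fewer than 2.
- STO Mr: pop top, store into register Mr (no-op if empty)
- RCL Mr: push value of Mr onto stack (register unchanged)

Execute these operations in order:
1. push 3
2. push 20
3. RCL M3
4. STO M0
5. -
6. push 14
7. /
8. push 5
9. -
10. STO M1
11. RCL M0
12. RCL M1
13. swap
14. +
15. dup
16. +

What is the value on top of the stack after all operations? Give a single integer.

After op 1 (push 3): stack=[3] mem=[0,0,0,0]
After op 2 (push 20): stack=[3,20] mem=[0,0,0,0]
After op 3 (RCL M3): stack=[3,20,0] mem=[0,0,0,0]
After op 4 (STO M0): stack=[3,20] mem=[0,0,0,0]
After op 5 (-): stack=[-17] mem=[0,0,0,0]
After op 6 (push 14): stack=[-17,14] mem=[0,0,0,0]
After op 7 (/): stack=[-2] mem=[0,0,0,0]
After op 8 (push 5): stack=[-2,5] mem=[0,0,0,0]
After op 9 (-): stack=[-7] mem=[0,0,0,0]
After op 10 (STO M1): stack=[empty] mem=[0,-7,0,0]
After op 11 (RCL M0): stack=[0] mem=[0,-7,0,0]
After op 12 (RCL M1): stack=[0,-7] mem=[0,-7,0,0]
After op 13 (swap): stack=[-7,0] mem=[0,-7,0,0]
After op 14 (+): stack=[-7] mem=[0,-7,0,0]
After op 15 (dup): stack=[-7,-7] mem=[0,-7,0,0]
After op 16 (+): stack=[-14] mem=[0,-7,0,0]

Answer: -14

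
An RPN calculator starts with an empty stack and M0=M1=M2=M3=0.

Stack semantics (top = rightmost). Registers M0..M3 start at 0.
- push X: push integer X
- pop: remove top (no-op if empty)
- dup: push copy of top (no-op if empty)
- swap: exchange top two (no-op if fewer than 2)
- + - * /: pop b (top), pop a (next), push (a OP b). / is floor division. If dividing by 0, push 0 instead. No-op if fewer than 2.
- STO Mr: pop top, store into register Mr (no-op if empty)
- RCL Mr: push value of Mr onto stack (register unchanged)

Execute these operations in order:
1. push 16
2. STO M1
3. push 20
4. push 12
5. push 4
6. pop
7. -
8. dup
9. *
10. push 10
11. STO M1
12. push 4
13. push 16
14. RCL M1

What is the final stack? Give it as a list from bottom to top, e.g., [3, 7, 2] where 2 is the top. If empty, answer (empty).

Answer: [64, 4, 16, 10]

Derivation:
After op 1 (push 16): stack=[16] mem=[0,0,0,0]
After op 2 (STO M1): stack=[empty] mem=[0,16,0,0]
After op 3 (push 20): stack=[20] mem=[0,16,0,0]
After op 4 (push 12): stack=[20,12] mem=[0,16,0,0]
After op 5 (push 4): stack=[20,12,4] mem=[0,16,0,0]
After op 6 (pop): stack=[20,12] mem=[0,16,0,0]
After op 7 (-): stack=[8] mem=[0,16,0,0]
After op 8 (dup): stack=[8,8] mem=[0,16,0,0]
After op 9 (*): stack=[64] mem=[0,16,0,0]
After op 10 (push 10): stack=[64,10] mem=[0,16,0,0]
After op 11 (STO M1): stack=[64] mem=[0,10,0,0]
After op 12 (push 4): stack=[64,4] mem=[0,10,0,0]
After op 13 (push 16): stack=[64,4,16] mem=[0,10,0,0]
After op 14 (RCL M1): stack=[64,4,16,10] mem=[0,10,0,0]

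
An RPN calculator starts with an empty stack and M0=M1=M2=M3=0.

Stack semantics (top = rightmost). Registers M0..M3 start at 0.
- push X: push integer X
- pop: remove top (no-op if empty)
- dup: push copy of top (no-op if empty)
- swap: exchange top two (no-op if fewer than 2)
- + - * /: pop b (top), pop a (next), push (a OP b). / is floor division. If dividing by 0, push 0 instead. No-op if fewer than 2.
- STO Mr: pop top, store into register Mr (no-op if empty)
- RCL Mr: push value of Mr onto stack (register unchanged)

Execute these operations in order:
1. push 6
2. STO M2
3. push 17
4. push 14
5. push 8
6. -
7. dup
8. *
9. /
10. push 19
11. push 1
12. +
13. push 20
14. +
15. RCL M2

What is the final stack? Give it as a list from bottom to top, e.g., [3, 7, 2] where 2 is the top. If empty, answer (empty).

Answer: [0, 40, 6]

Derivation:
After op 1 (push 6): stack=[6] mem=[0,0,0,0]
After op 2 (STO M2): stack=[empty] mem=[0,0,6,0]
After op 3 (push 17): stack=[17] mem=[0,0,6,0]
After op 4 (push 14): stack=[17,14] mem=[0,0,6,0]
After op 5 (push 8): stack=[17,14,8] mem=[0,0,6,0]
After op 6 (-): stack=[17,6] mem=[0,0,6,0]
After op 7 (dup): stack=[17,6,6] mem=[0,0,6,0]
After op 8 (*): stack=[17,36] mem=[0,0,6,0]
After op 9 (/): stack=[0] mem=[0,0,6,0]
After op 10 (push 19): stack=[0,19] mem=[0,0,6,0]
After op 11 (push 1): stack=[0,19,1] mem=[0,0,6,0]
After op 12 (+): stack=[0,20] mem=[0,0,6,0]
After op 13 (push 20): stack=[0,20,20] mem=[0,0,6,0]
After op 14 (+): stack=[0,40] mem=[0,0,6,0]
After op 15 (RCL M2): stack=[0,40,6] mem=[0,0,6,0]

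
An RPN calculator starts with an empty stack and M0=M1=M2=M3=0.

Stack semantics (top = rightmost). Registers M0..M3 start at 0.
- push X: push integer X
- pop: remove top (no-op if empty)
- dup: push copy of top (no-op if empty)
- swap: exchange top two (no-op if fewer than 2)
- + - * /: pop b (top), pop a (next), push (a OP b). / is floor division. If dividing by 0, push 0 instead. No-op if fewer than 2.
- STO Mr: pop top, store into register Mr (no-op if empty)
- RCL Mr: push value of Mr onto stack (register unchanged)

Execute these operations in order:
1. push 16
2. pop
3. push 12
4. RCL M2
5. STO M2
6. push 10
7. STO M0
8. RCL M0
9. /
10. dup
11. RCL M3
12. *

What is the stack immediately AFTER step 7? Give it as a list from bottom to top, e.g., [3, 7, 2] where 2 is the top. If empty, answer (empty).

After op 1 (push 16): stack=[16] mem=[0,0,0,0]
After op 2 (pop): stack=[empty] mem=[0,0,0,0]
After op 3 (push 12): stack=[12] mem=[0,0,0,0]
After op 4 (RCL M2): stack=[12,0] mem=[0,0,0,0]
After op 5 (STO M2): stack=[12] mem=[0,0,0,0]
After op 6 (push 10): stack=[12,10] mem=[0,0,0,0]
After op 7 (STO M0): stack=[12] mem=[10,0,0,0]

[12]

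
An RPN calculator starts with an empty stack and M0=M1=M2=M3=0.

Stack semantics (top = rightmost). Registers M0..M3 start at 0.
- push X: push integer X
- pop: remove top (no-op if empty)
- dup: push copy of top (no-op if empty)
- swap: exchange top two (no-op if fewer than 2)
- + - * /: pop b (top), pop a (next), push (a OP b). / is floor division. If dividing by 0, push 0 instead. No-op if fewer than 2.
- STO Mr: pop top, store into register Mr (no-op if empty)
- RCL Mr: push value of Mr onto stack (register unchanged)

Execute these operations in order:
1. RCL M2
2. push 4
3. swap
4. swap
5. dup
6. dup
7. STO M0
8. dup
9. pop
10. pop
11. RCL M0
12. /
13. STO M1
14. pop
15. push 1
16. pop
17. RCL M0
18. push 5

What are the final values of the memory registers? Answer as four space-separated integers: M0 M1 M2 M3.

Answer: 4 1 0 0

Derivation:
After op 1 (RCL M2): stack=[0] mem=[0,0,0,0]
After op 2 (push 4): stack=[0,4] mem=[0,0,0,0]
After op 3 (swap): stack=[4,0] mem=[0,0,0,0]
After op 4 (swap): stack=[0,4] mem=[0,0,0,0]
After op 5 (dup): stack=[0,4,4] mem=[0,0,0,0]
After op 6 (dup): stack=[0,4,4,4] mem=[0,0,0,0]
After op 7 (STO M0): stack=[0,4,4] mem=[4,0,0,0]
After op 8 (dup): stack=[0,4,4,4] mem=[4,0,0,0]
After op 9 (pop): stack=[0,4,4] mem=[4,0,0,0]
After op 10 (pop): stack=[0,4] mem=[4,0,0,0]
After op 11 (RCL M0): stack=[0,4,4] mem=[4,0,0,0]
After op 12 (/): stack=[0,1] mem=[4,0,0,0]
After op 13 (STO M1): stack=[0] mem=[4,1,0,0]
After op 14 (pop): stack=[empty] mem=[4,1,0,0]
After op 15 (push 1): stack=[1] mem=[4,1,0,0]
After op 16 (pop): stack=[empty] mem=[4,1,0,0]
After op 17 (RCL M0): stack=[4] mem=[4,1,0,0]
After op 18 (push 5): stack=[4,5] mem=[4,1,0,0]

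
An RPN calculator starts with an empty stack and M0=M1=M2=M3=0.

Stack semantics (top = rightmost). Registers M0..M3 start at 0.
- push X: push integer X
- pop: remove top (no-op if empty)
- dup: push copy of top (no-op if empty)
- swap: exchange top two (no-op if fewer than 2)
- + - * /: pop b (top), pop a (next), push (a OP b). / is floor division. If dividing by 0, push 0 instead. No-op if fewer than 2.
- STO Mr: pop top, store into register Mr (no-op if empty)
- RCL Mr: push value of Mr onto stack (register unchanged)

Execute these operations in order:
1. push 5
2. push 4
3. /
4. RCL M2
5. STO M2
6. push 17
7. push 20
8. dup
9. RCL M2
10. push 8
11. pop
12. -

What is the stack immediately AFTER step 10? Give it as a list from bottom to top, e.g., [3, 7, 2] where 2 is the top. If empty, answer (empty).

After op 1 (push 5): stack=[5] mem=[0,0,0,0]
After op 2 (push 4): stack=[5,4] mem=[0,0,0,0]
After op 3 (/): stack=[1] mem=[0,0,0,0]
After op 4 (RCL M2): stack=[1,0] mem=[0,0,0,0]
After op 5 (STO M2): stack=[1] mem=[0,0,0,0]
After op 6 (push 17): stack=[1,17] mem=[0,0,0,0]
After op 7 (push 20): stack=[1,17,20] mem=[0,0,0,0]
After op 8 (dup): stack=[1,17,20,20] mem=[0,0,0,0]
After op 9 (RCL M2): stack=[1,17,20,20,0] mem=[0,0,0,0]
After op 10 (push 8): stack=[1,17,20,20,0,8] mem=[0,0,0,0]

[1, 17, 20, 20, 0, 8]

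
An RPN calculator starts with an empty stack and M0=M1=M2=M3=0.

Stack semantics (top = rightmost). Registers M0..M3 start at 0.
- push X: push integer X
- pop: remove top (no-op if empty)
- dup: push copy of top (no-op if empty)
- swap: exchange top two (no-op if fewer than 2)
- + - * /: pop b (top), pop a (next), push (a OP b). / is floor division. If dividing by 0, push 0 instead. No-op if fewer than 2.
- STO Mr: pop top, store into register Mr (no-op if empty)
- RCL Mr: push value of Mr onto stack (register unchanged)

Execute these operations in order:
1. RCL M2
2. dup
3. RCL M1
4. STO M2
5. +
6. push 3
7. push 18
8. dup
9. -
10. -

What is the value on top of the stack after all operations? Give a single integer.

Answer: 3

Derivation:
After op 1 (RCL M2): stack=[0] mem=[0,0,0,0]
After op 2 (dup): stack=[0,0] mem=[0,0,0,0]
After op 3 (RCL M1): stack=[0,0,0] mem=[0,0,0,0]
After op 4 (STO M2): stack=[0,0] mem=[0,0,0,0]
After op 5 (+): stack=[0] mem=[0,0,0,0]
After op 6 (push 3): stack=[0,3] mem=[0,0,0,0]
After op 7 (push 18): stack=[0,3,18] mem=[0,0,0,0]
After op 8 (dup): stack=[0,3,18,18] mem=[0,0,0,0]
After op 9 (-): stack=[0,3,0] mem=[0,0,0,0]
After op 10 (-): stack=[0,3] mem=[0,0,0,0]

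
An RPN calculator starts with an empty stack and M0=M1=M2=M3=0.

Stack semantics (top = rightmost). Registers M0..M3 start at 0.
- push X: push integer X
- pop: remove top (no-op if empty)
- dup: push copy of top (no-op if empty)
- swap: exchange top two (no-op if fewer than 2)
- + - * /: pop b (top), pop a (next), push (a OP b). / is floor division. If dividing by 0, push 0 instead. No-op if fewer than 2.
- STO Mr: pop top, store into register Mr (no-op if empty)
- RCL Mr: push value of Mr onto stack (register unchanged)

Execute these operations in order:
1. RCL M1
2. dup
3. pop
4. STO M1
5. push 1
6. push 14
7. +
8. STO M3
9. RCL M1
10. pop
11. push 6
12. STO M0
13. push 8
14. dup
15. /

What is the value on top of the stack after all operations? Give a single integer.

After op 1 (RCL M1): stack=[0] mem=[0,0,0,0]
After op 2 (dup): stack=[0,0] mem=[0,0,0,0]
After op 3 (pop): stack=[0] mem=[0,0,0,0]
After op 4 (STO M1): stack=[empty] mem=[0,0,0,0]
After op 5 (push 1): stack=[1] mem=[0,0,0,0]
After op 6 (push 14): stack=[1,14] mem=[0,0,0,0]
After op 7 (+): stack=[15] mem=[0,0,0,0]
After op 8 (STO M3): stack=[empty] mem=[0,0,0,15]
After op 9 (RCL M1): stack=[0] mem=[0,0,0,15]
After op 10 (pop): stack=[empty] mem=[0,0,0,15]
After op 11 (push 6): stack=[6] mem=[0,0,0,15]
After op 12 (STO M0): stack=[empty] mem=[6,0,0,15]
After op 13 (push 8): stack=[8] mem=[6,0,0,15]
After op 14 (dup): stack=[8,8] mem=[6,0,0,15]
After op 15 (/): stack=[1] mem=[6,0,0,15]

Answer: 1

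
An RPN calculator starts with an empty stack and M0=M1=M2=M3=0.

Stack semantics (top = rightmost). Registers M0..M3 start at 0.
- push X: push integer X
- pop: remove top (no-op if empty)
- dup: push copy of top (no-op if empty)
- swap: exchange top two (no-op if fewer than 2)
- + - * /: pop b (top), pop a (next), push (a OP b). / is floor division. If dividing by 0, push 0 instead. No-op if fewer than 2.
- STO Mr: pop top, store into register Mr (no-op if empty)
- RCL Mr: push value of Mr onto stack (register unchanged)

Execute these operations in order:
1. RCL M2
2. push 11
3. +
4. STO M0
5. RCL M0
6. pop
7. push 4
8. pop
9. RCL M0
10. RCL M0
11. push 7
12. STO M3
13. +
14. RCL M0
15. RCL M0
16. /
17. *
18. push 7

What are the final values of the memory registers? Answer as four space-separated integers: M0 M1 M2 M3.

After op 1 (RCL M2): stack=[0] mem=[0,0,0,0]
After op 2 (push 11): stack=[0,11] mem=[0,0,0,0]
After op 3 (+): stack=[11] mem=[0,0,0,0]
After op 4 (STO M0): stack=[empty] mem=[11,0,0,0]
After op 5 (RCL M0): stack=[11] mem=[11,0,0,0]
After op 6 (pop): stack=[empty] mem=[11,0,0,0]
After op 7 (push 4): stack=[4] mem=[11,0,0,0]
After op 8 (pop): stack=[empty] mem=[11,0,0,0]
After op 9 (RCL M0): stack=[11] mem=[11,0,0,0]
After op 10 (RCL M0): stack=[11,11] mem=[11,0,0,0]
After op 11 (push 7): stack=[11,11,7] mem=[11,0,0,0]
After op 12 (STO M3): stack=[11,11] mem=[11,0,0,7]
After op 13 (+): stack=[22] mem=[11,0,0,7]
After op 14 (RCL M0): stack=[22,11] mem=[11,0,0,7]
After op 15 (RCL M0): stack=[22,11,11] mem=[11,0,0,7]
After op 16 (/): stack=[22,1] mem=[11,0,0,7]
After op 17 (*): stack=[22] mem=[11,0,0,7]
After op 18 (push 7): stack=[22,7] mem=[11,0,0,7]

Answer: 11 0 0 7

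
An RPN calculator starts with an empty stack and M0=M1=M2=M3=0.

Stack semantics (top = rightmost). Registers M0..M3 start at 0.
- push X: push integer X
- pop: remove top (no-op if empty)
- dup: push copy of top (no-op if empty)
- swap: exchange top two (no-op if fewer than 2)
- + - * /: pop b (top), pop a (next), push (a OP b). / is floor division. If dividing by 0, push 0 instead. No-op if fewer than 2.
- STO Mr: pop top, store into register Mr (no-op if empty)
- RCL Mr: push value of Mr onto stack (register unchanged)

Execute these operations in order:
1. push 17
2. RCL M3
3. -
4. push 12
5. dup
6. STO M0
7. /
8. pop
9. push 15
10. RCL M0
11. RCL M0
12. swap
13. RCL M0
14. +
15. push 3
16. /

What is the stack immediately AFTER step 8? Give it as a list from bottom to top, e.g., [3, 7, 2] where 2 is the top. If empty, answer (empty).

After op 1 (push 17): stack=[17] mem=[0,0,0,0]
After op 2 (RCL M3): stack=[17,0] mem=[0,0,0,0]
After op 3 (-): stack=[17] mem=[0,0,0,0]
After op 4 (push 12): stack=[17,12] mem=[0,0,0,0]
After op 5 (dup): stack=[17,12,12] mem=[0,0,0,0]
After op 6 (STO M0): stack=[17,12] mem=[12,0,0,0]
After op 7 (/): stack=[1] mem=[12,0,0,0]
After op 8 (pop): stack=[empty] mem=[12,0,0,0]

(empty)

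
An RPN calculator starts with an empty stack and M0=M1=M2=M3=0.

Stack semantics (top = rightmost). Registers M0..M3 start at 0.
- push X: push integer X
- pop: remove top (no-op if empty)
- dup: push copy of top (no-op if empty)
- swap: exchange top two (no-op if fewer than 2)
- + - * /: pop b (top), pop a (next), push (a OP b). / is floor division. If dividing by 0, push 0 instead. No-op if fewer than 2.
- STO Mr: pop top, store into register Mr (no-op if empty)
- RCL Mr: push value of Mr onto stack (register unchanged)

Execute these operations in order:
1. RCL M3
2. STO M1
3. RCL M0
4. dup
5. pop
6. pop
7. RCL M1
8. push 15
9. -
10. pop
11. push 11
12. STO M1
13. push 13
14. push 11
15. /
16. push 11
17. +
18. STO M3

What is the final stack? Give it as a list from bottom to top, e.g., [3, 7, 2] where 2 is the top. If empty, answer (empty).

Answer: (empty)

Derivation:
After op 1 (RCL M3): stack=[0] mem=[0,0,0,0]
After op 2 (STO M1): stack=[empty] mem=[0,0,0,0]
After op 3 (RCL M0): stack=[0] mem=[0,0,0,0]
After op 4 (dup): stack=[0,0] mem=[0,0,0,0]
After op 5 (pop): stack=[0] mem=[0,0,0,0]
After op 6 (pop): stack=[empty] mem=[0,0,0,0]
After op 7 (RCL M1): stack=[0] mem=[0,0,0,0]
After op 8 (push 15): stack=[0,15] mem=[0,0,0,0]
After op 9 (-): stack=[-15] mem=[0,0,0,0]
After op 10 (pop): stack=[empty] mem=[0,0,0,0]
After op 11 (push 11): stack=[11] mem=[0,0,0,0]
After op 12 (STO M1): stack=[empty] mem=[0,11,0,0]
After op 13 (push 13): stack=[13] mem=[0,11,0,0]
After op 14 (push 11): stack=[13,11] mem=[0,11,0,0]
After op 15 (/): stack=[1] mem=[0,11,0,0]
After op 16 (push 11): stack=[1,11] mem=[0,11,0,0]
After op 17 (+): stack=[12] mem=[0,11,0,0]
After op 18 (STO M3): stack=[empty] mem=[0,11,0,12]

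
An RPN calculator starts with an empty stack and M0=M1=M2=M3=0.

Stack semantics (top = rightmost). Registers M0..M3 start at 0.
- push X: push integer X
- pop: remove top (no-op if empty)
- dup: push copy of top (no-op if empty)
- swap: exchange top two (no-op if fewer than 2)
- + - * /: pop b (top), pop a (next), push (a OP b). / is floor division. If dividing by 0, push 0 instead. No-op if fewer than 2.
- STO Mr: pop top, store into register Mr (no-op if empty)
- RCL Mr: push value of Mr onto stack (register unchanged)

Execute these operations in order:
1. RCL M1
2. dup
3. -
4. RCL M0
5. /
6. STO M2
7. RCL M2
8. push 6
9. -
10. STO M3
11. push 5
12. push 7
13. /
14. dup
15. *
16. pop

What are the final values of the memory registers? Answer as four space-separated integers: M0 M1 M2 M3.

After op 1 (RCL M1): stack=[0] mem=[0,0,0,0]
After op 2 (dup): stack=[0,0] mem=[0,0,0,0]
After op 3 (-): stack=[0] mem=[0,0,0,0]
After op 4 (RCL M0): stack=[0,0] mem=[0,0,0,0]
After op 5 (/): stack=[0] mem=[0,0,0,0]
After op 6 (STO M2): stack=[empty] mem=[0,0,0,0]
After op 7 (RCL M2): stack=[0] mem=[0,0,0,0]
After op 8 (push 6): stack=[0,6] mem=[0,0,0,0]
After op 9 (-): stack=[-6] mem=[0,0,0,0]
After op 10 (STO M3): stack=[empty] mem=[0,0,0,-6]
After op 11 (push 5): stack=[5] mem=[0,0,0,-6]
After op 12 (push 7): stack=[5,7] mem=[0,0,0,-6]
After op 13 (/): stack=[0] mem=[0,0,0,-6]
After op 14 (dup): stack=[0,0] mem=[0,0,0,-6]
After op 15 (*): stack=[0] mem=[0,0,0,-6]
After op 16 (pop): stack=[empty] mem=[0,0,0,-6]

Answer: 0 0 0 -6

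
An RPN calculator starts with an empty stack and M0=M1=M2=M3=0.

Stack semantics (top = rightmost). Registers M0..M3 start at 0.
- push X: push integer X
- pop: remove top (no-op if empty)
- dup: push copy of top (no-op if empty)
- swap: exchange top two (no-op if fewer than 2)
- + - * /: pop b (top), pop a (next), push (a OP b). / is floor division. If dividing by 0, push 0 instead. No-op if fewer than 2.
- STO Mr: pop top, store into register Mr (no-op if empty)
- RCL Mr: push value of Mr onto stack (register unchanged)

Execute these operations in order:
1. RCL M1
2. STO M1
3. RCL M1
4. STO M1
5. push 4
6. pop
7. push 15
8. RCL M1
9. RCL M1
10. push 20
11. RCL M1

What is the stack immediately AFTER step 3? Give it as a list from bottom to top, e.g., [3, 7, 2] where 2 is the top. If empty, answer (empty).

After op 1 (RCL M1): stack=[0] mem=[0,0,0,0]
After op 2 (STO M1): stack=[empty] mem=[0,0,0,0]
After op 3 (RCL M1): stack=[0] mem=[0,0,0,0]

[0]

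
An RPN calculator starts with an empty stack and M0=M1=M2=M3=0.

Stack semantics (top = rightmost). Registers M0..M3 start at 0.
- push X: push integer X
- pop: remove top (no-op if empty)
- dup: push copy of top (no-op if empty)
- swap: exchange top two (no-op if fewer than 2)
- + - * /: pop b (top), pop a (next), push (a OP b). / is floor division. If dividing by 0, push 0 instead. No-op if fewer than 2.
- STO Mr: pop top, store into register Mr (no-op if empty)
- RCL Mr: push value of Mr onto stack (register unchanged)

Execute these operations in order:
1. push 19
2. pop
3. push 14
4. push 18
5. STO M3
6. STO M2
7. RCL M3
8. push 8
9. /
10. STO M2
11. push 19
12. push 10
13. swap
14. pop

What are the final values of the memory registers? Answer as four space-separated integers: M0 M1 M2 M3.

Answer: 0 0 2 18

Derivation:
After op 1 (push 19): stack=[19] mem=[0,0,0,0]
After op 2 (pop): stack=[empty] mem=[0,0,0,0]
After op 3 (push 14): stack=[14] mem=[0,0,0,0]
After op 4 (push 18): stack=[14,18] mem=[0,0,0,0]
After op 5 (STO M3): stack=[14] mem=[0,0,0,18]
After op 6 (STO M2): stack=[empty] mem=[0,0,14,18]
After op 7 (RCL M3): stack=[18] mem=[0,0,14,18]
After op 8 (push 8): stack=[18,8] mem=[0,0,14,18]
After op 9 (/): stack=[2] mem=[0,0,14,18]
After op 10 (STO M2): stack=[empty] mem=[0,0,2,18]
After op 11 (push 19): stack=[19] mem=[0,0,2,18]
After op 12 (push 10): stack=[19,10] mem=[0,0,2,18]
After op 13 (swap): stack=[10,19] mem=[0,0,2,18]
After op 14 (pop): stack=[10] mem=[0,0,2,18]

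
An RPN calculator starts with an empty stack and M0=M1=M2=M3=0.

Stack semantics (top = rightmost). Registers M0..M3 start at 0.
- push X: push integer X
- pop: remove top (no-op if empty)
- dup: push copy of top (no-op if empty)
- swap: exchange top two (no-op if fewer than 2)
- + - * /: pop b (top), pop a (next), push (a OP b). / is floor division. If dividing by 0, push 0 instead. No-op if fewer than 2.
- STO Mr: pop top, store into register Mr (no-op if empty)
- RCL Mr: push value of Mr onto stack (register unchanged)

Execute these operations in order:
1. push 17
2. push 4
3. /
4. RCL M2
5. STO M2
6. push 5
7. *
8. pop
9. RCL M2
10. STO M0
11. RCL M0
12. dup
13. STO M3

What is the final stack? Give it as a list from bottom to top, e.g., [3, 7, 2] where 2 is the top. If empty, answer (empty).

After op 1 (push 17): stack=[17] mem=[0,0,0,0]
After op 2 (push 4): stack=[17,4] mem=[0,0,0,0]
After op 3 (/): stack=[4] mem=[0,0,0,0]
After op 4 (RCL M2): stack=[4,0] mem=[0,0,0,0]
After op 5 (STO M2): stack=[4] mem=[0,0,0,0]
After op 6 (push 5): stack=[4,5] mem=[0,0,0,0]
After op 7 (*): stack=[20] mem=[0,0,0,0]
After op 8 (pop): stack=[empty] mem=[0,0,0,0]
After op 9 (RCL M2): stack=[0] mem=[0,0,0,0]
After op 10 (STO M0): stack=[empty] mem=[0,0,0,0]
After op 11 (RCL M0): stack=[0] mem=[0,0,0,0]
After op 12 (dup): stack=[0,0] mem=[0,0,0,0]
After op 13 (STO M3): stack=[0] mem=[0,0,0,0]

Answer: [0]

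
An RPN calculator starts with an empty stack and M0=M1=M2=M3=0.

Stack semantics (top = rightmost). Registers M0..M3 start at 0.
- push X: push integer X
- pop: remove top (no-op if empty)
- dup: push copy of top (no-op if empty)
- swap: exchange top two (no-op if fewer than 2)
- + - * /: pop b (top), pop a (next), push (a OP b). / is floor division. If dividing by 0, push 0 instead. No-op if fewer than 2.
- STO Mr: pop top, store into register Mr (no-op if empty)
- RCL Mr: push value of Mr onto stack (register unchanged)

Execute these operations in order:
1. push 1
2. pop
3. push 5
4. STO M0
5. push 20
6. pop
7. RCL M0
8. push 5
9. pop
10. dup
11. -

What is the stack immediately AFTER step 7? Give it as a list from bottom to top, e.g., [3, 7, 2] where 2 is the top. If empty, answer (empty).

After op 1 (push 1): stack=[1] mem=[0,0,0,0]
After op 2 (pop): stack=[empty] mem=[0,0,0,0]
After op 3 (push 5): stack=[5] mem=[0,0,0,0]
After op 4 (STO M0): stack=[empty] mem=[5,0,0,0]
After op 5 (push 20): stack=[20] mem=[5,0,0,0]
After op 6 (pop): stack=[empty] mem=[5,0,0,0]
After op 7 (RCL M0): stack=[5] mem=[5,0,0,0]

[5]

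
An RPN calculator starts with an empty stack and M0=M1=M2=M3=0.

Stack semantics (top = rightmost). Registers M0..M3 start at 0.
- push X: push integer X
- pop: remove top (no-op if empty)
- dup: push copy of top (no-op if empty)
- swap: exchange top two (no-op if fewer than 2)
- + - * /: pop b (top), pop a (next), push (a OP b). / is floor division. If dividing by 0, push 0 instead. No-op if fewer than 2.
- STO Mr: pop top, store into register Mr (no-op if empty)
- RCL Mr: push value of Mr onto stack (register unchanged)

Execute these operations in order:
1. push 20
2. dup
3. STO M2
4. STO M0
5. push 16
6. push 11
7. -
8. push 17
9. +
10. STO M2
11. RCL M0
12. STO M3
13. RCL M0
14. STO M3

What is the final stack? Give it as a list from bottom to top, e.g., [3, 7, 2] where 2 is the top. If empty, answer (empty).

After op 1 (push 20): stack=[20] mem=[0,0,0,0]
After op 2 (dup): stack=[20,20] mem=[0,0,0,0]
After op 3 (STO M2): stack=[20] mem=[0,0,20,0]
After op 4 (STO M0): stack=[empty] mem=[20,0,20,0]
After op 5 (push 16): stack=[16] mem=[20,0,20,0]
After op 6 (push 11): stack=[16,11] mem=[20,0,20,0]
After op 7 (-): stack=[5] mem=[20,0,20,0]
After op 8 (push 17): stack=[5,17] mem=[20,0,20,0]
After op 9 (+): stack=[22] mem=[20,0,20,0]
After op 10 (STO M2): stack=[empty] mem=[20,0,22,0]
After op 11 (RCL M0): stack=[20] mem=[20,0,22,0]
After op 12 (STO M3): stack=[empty] mem=[20,0,22,20]
After op 13 (RCL M0): stack=[20] mem=[20,0,22,20]
After op 14 (STO M3): stack=[empty] mem=[20,0,22,20]

Answer: (empty)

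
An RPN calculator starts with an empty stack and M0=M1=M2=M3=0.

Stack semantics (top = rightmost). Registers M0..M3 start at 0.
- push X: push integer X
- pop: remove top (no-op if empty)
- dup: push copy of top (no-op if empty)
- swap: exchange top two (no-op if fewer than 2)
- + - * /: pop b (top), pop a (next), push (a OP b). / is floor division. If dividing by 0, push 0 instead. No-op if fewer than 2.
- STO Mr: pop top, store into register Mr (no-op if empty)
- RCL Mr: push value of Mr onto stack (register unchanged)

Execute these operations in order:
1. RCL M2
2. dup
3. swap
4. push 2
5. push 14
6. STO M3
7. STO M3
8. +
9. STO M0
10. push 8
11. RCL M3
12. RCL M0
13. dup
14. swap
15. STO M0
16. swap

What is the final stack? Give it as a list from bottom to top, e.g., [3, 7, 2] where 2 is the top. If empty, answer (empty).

Answer: [8, 0, 2]

Derivation:
After op 1 (RCL M2): stack=[0] mem=[0,0,0,0]
After op 2 (dup): stack=[0,0] mem=[0,0,0,0]
After op 3 (swap): stack=[0,0] mem=[0,0,0,0]
After op 4 (push 2): stack=[0,0,2] mem=[0,0,0,0]
After op 5 (push 14): stack=[0,0,2,14] mem=[0,0,0,0]
After op 6 (STO M3): stack=[0,0,2] mem=[0,0,0,14]
After op 7 (STO M3): stack=[0,0] mem=[0,0,0,2]
After op 8 (+): stack=[0] mem=[0,0,0,2]
After op 9 (STO M0): stack=[empty] mem=[0,0,0,2]
After op 10 (push 8): stack=[8] mem=[0,0,0,2]
After op 11 (RCL M3): stack=[8,2] mem=[0,0,0,2]
After op 12 (RCL M0): stack=[8,2,0] mem=[0,0,0,2]
After op 13 (dup): stack=[8,2,0,0] mem=[0,0,0,2]
After op 14 (swap): stack=[8,2,0,0] mem=[0,0,0,2]
After op 15 (STO M0): stack=[8,2,0] mem=[0,0,0,2]
After op 16 (swap): stack=[8,0,2] mem=[0,0,0,2]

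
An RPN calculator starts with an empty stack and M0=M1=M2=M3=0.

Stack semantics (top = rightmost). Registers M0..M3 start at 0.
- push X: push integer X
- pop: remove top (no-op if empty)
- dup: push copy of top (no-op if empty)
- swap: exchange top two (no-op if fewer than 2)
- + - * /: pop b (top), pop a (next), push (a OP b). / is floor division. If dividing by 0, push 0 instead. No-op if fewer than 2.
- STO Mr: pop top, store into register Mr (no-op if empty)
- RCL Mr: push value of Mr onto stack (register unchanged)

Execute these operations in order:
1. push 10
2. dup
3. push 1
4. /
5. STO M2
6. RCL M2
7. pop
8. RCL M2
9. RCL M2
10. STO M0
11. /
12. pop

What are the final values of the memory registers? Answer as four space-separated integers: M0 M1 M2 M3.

After op 1 (push 10): stack=[10] mem=[0,0,0,0]
After op 2 (dup): stack=[10,10] mem=[0,0,0,0]
After op 3 (push 1): stack=[10,10,1] mem=[0,0,0,0]
After op 4 (/): stack=[10,10] mem=[0,0,0,0]
After op 5 (STO M2): stack=[10] mem=[0,0,10,0]
After op 6 (RCL M2): stack=[10,10] mem=[0,0,10,0]
After op 7 (pop): stack=[10] mem=[0,0,10,0]
After op 8 (RCL M2): stack=[10,10] mem=[0,0,10,0]
After op 9 (RCL M2): stack=[10,10,10] mem=[0,0,10,0]
After op 10 (STO M0): stack=[10,10] mem=[10,0,10,0]
After op 11 (/): stack=[1] mem=[10,0,10,0]
After op 12 (pop): stack=[empty] mem=[10,0,10,0]

Answer: 10 0 10 0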